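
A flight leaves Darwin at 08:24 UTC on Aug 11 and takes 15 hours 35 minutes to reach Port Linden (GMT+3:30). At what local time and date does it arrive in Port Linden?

Departure is given in UTC: 08:24 on Aug 11.
Add 15 hours and 35 minutes → 23:59 UTC.
Port Linden is UTC+3:30: 23:59 + 3:30 = 03:29 on Aug 12.

03:29 on August 12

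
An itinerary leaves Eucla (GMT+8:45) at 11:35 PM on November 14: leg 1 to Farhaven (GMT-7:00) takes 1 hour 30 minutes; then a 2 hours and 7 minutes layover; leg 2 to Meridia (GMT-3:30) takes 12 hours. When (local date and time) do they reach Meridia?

2:57 AM on November 15

Convert departure to UTC: 11:35 PM − 8:45 = 2:50 PM UTC on Nov 14.
Add 1 hour 30 minutes leg 1 → 4:20 PM UTC.
Add 2 hours and 7 minutes layover in Farhaven → 6:27 PM UTC.
Add 12 hours leg 2 → 6:27 AM UTC (Nov 15).
Meridia is UTC−3:30, so local arrival = 6:27 AM − 3:30 = 2:57 AM on Nov 15.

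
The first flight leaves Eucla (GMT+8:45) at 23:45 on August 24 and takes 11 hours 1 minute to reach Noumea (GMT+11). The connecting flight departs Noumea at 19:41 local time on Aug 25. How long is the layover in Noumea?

Convert departure to UTC: 23:45 − 8:45 = 15:00 UTC on Aug 24.
Add 11 hours and 1 minute flight time → 02:01 UTC (Aug 25).
Noumea is UTC+11:00, so local arrival = 02:01 + 11:00 = 13:01 on Aug 25.
Layover = 19:41 − 13:01 = 6 hours 40 minutes.

6 hours 40 minutes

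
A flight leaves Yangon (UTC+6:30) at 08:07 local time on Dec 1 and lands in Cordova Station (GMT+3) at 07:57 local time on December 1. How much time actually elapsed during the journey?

Departure in UTC: 08:07 − 6:30 = 01:37 on Dec 1.
Arrival in UTC: 07:57 − 3:00 = 04:57 on Dec 1.
Elapsed = 04:57 − 01:37 = 3 hours 20 minutes.

3 hours 20 minutes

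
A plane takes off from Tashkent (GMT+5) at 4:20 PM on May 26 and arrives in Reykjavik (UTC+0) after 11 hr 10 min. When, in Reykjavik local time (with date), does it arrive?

Reykjavik is 5:00 behind Tashkent.
After 11 hours 10 minutes it is 3:30 AM (May 27) in Tashkent.
Shift by the zone difference: 3:30 AM − 5:00 = 10:30 PM on May 26 in Reykjavik.

10:30 PM on May 26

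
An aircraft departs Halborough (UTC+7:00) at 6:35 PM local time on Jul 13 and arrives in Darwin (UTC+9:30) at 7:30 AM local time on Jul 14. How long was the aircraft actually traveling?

Darwin is 2:30 ahead of Halborough.
Clock-face elapsed time (ignoring zones) is 12 hours 55 minutes.
Actual elapsed = 12 hours 55 minutes − 2:30 = 10 hours 25 minutes.

10 hours 25 minutes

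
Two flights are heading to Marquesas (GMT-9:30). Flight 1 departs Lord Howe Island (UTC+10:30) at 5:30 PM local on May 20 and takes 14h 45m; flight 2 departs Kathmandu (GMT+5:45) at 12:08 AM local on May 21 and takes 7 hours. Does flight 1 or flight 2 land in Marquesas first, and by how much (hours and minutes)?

Flight 1 in UTC: 5:30 PM − 10:30 = 7:00 AM on May 20.
+14 hours and 45 minutes → arrive 9:45 PM UTC on May 20.
Flight 2 in UTC: 12:08 AM − 5:45 = 6:23 PM on May 20.
+7 hours → arrive 1:23 AM UTC on May 21.
Flight 1 lands earlier by 3 hours 38 minutes.

the first, by 3 hours 38 minutes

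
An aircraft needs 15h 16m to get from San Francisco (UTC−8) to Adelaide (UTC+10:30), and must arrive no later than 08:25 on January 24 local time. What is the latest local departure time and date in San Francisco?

22:39 on January 22

Target arrival in UTC: 08:25 − 10:30 = 21:55 on Jan 23.
Subtract 15 hours 16 minutes → departure 06:39 UTC on Jan 23.
San Francisco is UTC−8:00: 06:39 − 8:00 = 22:39 on Jan 22.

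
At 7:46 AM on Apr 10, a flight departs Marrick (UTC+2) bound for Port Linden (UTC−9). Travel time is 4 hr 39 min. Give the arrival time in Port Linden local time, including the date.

1:25 AM on April 10

Convert departure to UTC: 7:46 AM − 2:00 = 5:46 AM UTC on Apr 10.
Add 4 hours 39 minutes travel time → 10:25 AM UTC.
Port Linden is UTC−9:00, so local arrival = 10:25 AM − 9:00 = 1:25 AM on Apr 10.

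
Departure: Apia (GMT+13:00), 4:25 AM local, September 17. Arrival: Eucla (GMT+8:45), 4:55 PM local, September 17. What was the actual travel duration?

Eucla is 4:15 behind Apia.
Clock-face elapsed time (ignoring zones) is 12 hours 30 minutes.
Actual elapsed = 12 hours 30 minutes + 4:15 = 16 hours 45 minutes.

16 hours 45 minutes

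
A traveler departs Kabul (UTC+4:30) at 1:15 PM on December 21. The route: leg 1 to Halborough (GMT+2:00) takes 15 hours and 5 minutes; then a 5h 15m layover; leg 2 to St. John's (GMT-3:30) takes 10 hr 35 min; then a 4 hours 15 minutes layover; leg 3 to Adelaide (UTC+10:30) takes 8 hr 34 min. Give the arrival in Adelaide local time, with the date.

2:59 PM on Dec 23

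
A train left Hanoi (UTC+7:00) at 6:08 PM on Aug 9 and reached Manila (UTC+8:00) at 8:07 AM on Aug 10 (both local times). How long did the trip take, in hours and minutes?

Departure in UTC: 6:08 PM − 7:00 = 11:08 AM on Aug 9.
Arrival in UTC: 8:07 AM − 8:00 = 12:07 AM on Aug 10.
Elapsed = 12:07 AM − 11:08 AM (+1 day) = 12 hours 59 minutes.

12 hours 59 minutes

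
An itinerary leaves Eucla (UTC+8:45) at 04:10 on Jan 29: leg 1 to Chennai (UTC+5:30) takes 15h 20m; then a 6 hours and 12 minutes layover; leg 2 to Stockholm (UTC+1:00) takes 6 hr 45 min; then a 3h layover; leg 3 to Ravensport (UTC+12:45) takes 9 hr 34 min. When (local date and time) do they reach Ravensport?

Convert departure to UTC: 04:10 − 8:45 = 19:25 UTC on Jan 28.
Add 15 hours 20 minutes leg 1 → 10:45 UTC (Jan 29).
Add 6 hours and 12 minutes layover in Chennai → 16:57 UTC.
Add 6 hours 45 minutes leg 2 → 23:42 UTC.
Add 3 hours layover in Stockholm → 02:42 UTC (Jan 30).
Add 9 hours 34 minutes leg 3 → 12:16 UTC.
Ravensport is UTC+12:45, so local arrival = 12:16 + 12:45 = 01:01 on Jan 31.

01:01 on January 31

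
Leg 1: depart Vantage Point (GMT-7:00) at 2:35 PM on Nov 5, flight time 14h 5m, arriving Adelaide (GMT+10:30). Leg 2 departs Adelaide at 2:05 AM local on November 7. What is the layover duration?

3 hours 55 minutes

Convert departure to UTC: 2:35 PM + 7:00 = 9:35 PM UTC on Nov 5.
Add 14 hours 5 minutes flight time → 11:40 AM UTC (Nov 6).
Adelaide is UTC+10:30, so local arrival = 11:40 AM + 10:30 = 10:10 PM on Nov 6.
Layover = 2:05 AM − 10:10 PM (+1 day) = 3 hours 55 minutes.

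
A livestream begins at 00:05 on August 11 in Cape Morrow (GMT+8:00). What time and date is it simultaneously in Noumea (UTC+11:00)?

In UTC: 00:05 − 8:00 = 16:05 on Aug 10.
Noumea is UTC+11:00: 16:05 + 11:00 = 03:05 on Aug 11.

03:05 on Aug 11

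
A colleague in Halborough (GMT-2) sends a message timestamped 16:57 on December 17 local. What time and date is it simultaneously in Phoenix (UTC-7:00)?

Phoenix is 5:00 behind Halborough.
Shift by the zone difference: 16:57 − 5:00 = 11:57 on Dec 17 in Phoenix.

11:57 on Dec 17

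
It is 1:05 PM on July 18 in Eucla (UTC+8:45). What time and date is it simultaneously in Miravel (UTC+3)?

7:20 AM on July 18

Miravel is 5:45 behind Eucla.
Shift by the zone difference: 1:05 PM − 5:45 = 7:20 AM on Jul 18 in Miravel.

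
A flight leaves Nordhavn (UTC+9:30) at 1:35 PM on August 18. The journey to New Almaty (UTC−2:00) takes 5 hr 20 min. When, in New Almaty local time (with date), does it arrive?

7:25 AM on August 18

Convert departure to UTC: 1:35 PM − 9:30 = 4:05 AM UTC on Aug 18.
Add 5 hours 20 minutes travel time → 9:25 AM UTC.
New Almaty is UTC−2:00, so local arrival = 9:25 AM − 2:00 = 7:25 AM on Aug 18.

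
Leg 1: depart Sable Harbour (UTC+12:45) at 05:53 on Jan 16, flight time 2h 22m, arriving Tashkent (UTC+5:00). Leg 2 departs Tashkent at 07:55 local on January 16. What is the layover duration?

7 hours 25 minutes

Convert departure to UTC: 05:53 − 12:45 = 17:08 UTC on Jan 15.
Add 2 hours 22 minutes flight time → 19:30 UTC.
Tashkent is UTC+5:00, so local arrival = 19:30 + 5:00 = 00:30 on Jan 16.
Layover = 07:55 − 00:30 = 7 hours 25 minutes.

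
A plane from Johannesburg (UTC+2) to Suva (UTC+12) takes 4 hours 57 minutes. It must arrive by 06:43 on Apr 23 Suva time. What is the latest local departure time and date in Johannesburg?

15:46 on April 22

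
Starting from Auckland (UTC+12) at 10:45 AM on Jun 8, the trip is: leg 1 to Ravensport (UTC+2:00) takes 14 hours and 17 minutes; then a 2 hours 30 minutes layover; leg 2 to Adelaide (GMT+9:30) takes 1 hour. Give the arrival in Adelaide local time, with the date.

2:02 AM on June 9

Convert departure to UTC: 10:45 AM − 12:00 = 10:45 PM UTC on Jun 7.
Add 14 hours 17 minutes leg 1 → 1:02 PM UTC (Jun 8).
Add 2 hours and 30 minutes layover in Ravensport → 3:32 PM UTC.
Add 1 hour leg 2 → 4:32 PM UTC.
Adelaide is UTC+9:30, so local arrival = 4:32 PM + 9:30 = 2:02 AM on Jun 9.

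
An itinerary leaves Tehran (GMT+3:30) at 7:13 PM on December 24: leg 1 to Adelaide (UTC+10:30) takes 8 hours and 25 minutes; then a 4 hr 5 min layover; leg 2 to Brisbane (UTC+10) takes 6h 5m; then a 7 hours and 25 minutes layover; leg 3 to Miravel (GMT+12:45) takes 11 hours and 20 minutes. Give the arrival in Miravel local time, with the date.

Convert departure to UTC: 7:13 PM − 3:30 = 3:43 PM UTC on Dec 24.
Add 8 hours and 25 minutes leg 1 → 12:08 AM UTC (Dec 25).
Add 4 hours 5 minutes layover in Adelaide → 4:13 AM UTC.
Add 6 hours 5 minutes leg 2 → 10:18 AM UTC.
Add 7 hours and 25 minutes layover in Brisbane → 5:43 PM UTC.
Add 11 hours 20 minutes leg 3 → 5:03 AM UTC (Dec 26).
Miravel is UTC+12:45, so local arrival = 5:03 AM + 12:45 = 5:48 PM on Dec 26.

5:48 PM on Dec 26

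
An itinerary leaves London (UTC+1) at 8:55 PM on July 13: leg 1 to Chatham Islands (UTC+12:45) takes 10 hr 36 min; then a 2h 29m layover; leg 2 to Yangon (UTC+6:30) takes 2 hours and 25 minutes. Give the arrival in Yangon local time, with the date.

5:55 PM on July 14

Convert departure to UTC: 8:55 PM − 1:00 = 7:55 PM UTC on Jul 13.
Add 10 hours and 36 minutes leg 1 → 6:31 AM UTC (Jul 14).
Add 2 hours 29 minutes layover in Chatham Islands → 9:00 AM UTC.
Add 2 hours 25 minutes leg 2 → 11:25 AM UTC.
Yangon is UTC+6:30, so local arrival = 11:25 AM + 6:30 = 5:55 PM on Jul 14.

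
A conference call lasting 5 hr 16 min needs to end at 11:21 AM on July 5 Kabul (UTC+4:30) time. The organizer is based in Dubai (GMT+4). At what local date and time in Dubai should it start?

Target end time in UTC: 11:21 AM − 4:30 = 6:51 AM on Jul 5.
Subtract 5 hours 16 minutes → start 1:35 AM UTC on Jul 5.
Dubai is UTC+4:00: 1:35 AM + 4:00 = 5:35 AM on Jul 5.

5:35 AM on July 5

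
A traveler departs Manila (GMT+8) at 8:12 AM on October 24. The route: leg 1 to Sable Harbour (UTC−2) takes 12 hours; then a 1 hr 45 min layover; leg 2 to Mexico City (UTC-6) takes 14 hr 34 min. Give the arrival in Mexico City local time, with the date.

10:31 PM on October 24

Convert departure to UTC: 8:12 AM − 8:00 = 12:12 AM UTC on Oct 24.
Add 12 hours leg 1 → 12:12 PM UTC.
Add 1 hour and 45 minutes layover in Sable Harbour → 1:57 PM UTC.
Add 14 hours and 34 minutes leg 2 → 4:31 AM UTC (Oct 25).
Mexico City is UTC−6:00, so local arrival = 4:31 AM − 6:00 = 10:31 PM on Oct 24.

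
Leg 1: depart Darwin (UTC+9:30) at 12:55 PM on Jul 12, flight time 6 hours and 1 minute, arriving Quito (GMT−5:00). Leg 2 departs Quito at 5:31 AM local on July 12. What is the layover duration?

Convert departure to UTC: 12:55 PM − 9:30 = 3:25 AM UTC on Jul 12.
Add 6 hours and 1 minute flight time → 9:26 AM UTC.
Quito is UTC−5:00, so local arrival = 9:26 AM − 5:00 = 4:26 AM on Jul 12.
Layover = 5:31 AM − 4:26 AM = 1 hour 5 minutes.

1 hour 5 minutes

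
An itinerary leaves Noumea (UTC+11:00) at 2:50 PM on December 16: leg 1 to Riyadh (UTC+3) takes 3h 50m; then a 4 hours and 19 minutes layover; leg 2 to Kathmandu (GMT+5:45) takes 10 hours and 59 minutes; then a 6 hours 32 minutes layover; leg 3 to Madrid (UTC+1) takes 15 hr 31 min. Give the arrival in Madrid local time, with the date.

Convert departure to UTC: 2:50 PM − 11:00 = 3:50 AM UTC on Dec 16.
Add 3 hours and 50 minutes leg 1 → 7:40 AM UTC.
Add 4 hours and 19 minutes layover in Riyadh → 11:59 AM UTC.
Add 10 hours and 59 minutes leg 2 → 10:58 PM UTC.
Add 6 hours 32 minutes layover in Kathmandu → 5:30 AM UTC (Dec 17).
Add 15 hours 31 minutes leg 3 → 9:01 PM UTC.
Madrid is UTC+1:00, so local arrival = 9:01 PM + 1:00 = 10:01 PM on Dec 17.

10:01 PM on December 17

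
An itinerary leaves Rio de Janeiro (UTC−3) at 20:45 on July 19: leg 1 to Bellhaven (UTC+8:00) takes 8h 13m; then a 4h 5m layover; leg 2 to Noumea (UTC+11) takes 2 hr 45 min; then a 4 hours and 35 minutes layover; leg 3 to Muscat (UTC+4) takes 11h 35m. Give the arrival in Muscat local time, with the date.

Convert departure to UTC: 20:45 + 3:00 = 23:45 UTC on Jul 19.
Add 8 hours 13 minutes leg 1 → 07:58 UTC (Jul 20).
Add 4 hours and 5 minutes layover in Bellhaven → 12:03 UTC.
Add 2 hours 45 minutes leg 2 → 14:48 UTC.
Add 4 hours and 35 minutes layover in Noumea → 19:23 UTC.
Add 11 hours and 35 minutes leg 3 → 06:58 UTC (Jul 21).
Muscat is UTC+4:00, so local arrival = 06:58 + 4:00 = 10:58 on Jul 21.

10:58 on July 21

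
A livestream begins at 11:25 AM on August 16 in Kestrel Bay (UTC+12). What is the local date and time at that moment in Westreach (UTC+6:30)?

5:55 AM on August 16

In UTC: 11:25 AM − 12:00 = 11:25 PM on Aug 15.
Westreach is UTC+6:30: 11:25 PM + 6:30 = 5:55 AM on Aug 16.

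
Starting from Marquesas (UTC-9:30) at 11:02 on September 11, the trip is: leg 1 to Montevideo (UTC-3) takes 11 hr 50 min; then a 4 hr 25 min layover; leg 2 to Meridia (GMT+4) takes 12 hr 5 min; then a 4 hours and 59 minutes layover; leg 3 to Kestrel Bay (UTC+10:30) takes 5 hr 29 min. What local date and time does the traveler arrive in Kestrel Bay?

21:50 on September 13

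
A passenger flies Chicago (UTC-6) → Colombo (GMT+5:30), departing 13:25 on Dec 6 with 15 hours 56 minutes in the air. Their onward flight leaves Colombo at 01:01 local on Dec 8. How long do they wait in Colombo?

8 hours 10 minutes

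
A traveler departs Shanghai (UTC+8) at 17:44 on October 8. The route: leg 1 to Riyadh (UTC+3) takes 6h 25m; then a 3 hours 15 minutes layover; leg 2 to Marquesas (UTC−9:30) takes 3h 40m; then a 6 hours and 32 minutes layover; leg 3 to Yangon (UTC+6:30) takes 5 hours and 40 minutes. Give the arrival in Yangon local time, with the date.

Convert departure to UTC: 17:44 − 8:00 = 09:44 UTC on Oct 8.
Add 6 hours and 25 minutes leg 1 → 16:09 UTC.
Add 3 hours and 15 minutes layover in Riyadh → 19:24 UTC.
Add 3 hours and 40 minutes leg 2 → 23:04 UTC.
Add 6 hours and 32 minutes layover in Marquesas → 05:36 UTC (Oct 9).
Add 5 hours and 40 minutes leg 3 → 11:16 UTC.
Yangon is UTC+6:30, so local arrival = 11:16 + 6:30 = 17:46 on Oct 9.

17:46 on October 9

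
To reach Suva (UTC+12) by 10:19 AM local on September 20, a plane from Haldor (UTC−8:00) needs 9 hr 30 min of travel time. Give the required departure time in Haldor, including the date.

4:49 AM on September 19

Target arrival in UTC: 10:19 AM − 12:00 = 10:19 PM on Sep 19.
Subtract 9 hours and 30 minutes → departure 12:49 PM UTC on Sep 19.
Haldor is UTC−8:00: 12:49 PM − 8:00 = 4:49 AM on Sep 19.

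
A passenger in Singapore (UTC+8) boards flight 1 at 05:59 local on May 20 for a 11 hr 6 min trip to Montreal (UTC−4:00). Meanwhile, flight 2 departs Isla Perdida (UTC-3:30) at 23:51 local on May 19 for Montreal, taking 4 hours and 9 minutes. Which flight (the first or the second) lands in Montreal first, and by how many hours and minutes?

Flight 1 in UTC: 05:59 − 8:00 = 21:59 on May 19.
+11 hours and 6 minutes → arrive 09:05 UTC on May 20.
Flight 2 in UTC: 23:51 + 3:30 = 03:21 on May 20.
+4 hours 9 minutes → arrive 07:30 UTC on May 20.
Flight 2 lands earlier by 1 hour 35 minutes.

the second, by 1 hour 35 minutes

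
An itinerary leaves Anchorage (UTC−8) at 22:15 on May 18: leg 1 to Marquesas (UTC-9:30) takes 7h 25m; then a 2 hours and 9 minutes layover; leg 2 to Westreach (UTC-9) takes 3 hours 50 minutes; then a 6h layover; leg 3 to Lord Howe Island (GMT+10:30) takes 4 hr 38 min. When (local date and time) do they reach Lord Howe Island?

16:47 on May 20

Convert departure to UTC: 22:15 + 8:00 = 06:15 UTC on May 19.
Add 7 hours 25 minutes leg 1 → 13:40 UTC.
Add 2 hours 9 minutes layover in Marquesas → 15:49 UTC.
Add 3 hours and 50 minutes leg 2 → 19:39 UTC.
Add 6 hours layover in Westreach → 01:39 UTC (May 20).
Add 4 hours and 38 minutes leg 3 → 06:17 UTC.
Lord Howe Island is UTC+10:30, so local arrival = 06:17 + 10:30 = 16:47 on May 20.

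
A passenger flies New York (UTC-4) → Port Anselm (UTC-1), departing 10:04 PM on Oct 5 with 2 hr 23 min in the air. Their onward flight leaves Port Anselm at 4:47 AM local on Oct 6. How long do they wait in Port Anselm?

Convert departure to UTC: 10:04 PM + 4:00 = 2:04 AM UTC on Oct 6.
Add 2 hours and 23 minutes flight time → 4:27 AM UTC.
Port Anselm is UTC−1:00, so local arrival = 4:27 AM − 1:00 = 3:27 AM on Oct 6.
Layover = 4:47 AM − 3:27 AM = 1 hour 20 minutes.

1 hour 20 minutes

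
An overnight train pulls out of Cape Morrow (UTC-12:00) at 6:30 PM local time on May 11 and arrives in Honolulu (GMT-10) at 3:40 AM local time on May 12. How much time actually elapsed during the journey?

Departure in UTC: 6:30 PM + 12:00 = 6:30 AM on May 12.
Arrival in UTC: 3:40 AM + 10:00 = 1:40 PM on May 12.
Elapsed = 1:40 PM − 6:30 AM = 7 hours 10 minutes.

7 hours 10 minutes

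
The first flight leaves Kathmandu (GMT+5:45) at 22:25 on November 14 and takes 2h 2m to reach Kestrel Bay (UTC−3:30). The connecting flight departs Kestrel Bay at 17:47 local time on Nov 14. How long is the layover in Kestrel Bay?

Convert departure to UTC: 22:25 − 5:45 = 16:40 UTC on Nov 14.
Add 2 hours 2 minutes flight time → 18:42 UTC.
Kestrel Bay is UTC−3:30, so local arrival = 18:42 − 3:30 = 15:12 on Nov 14.
Layover = 17:47 − 15:12 = 2 hours 35 minutes.

2 hours 35 minutes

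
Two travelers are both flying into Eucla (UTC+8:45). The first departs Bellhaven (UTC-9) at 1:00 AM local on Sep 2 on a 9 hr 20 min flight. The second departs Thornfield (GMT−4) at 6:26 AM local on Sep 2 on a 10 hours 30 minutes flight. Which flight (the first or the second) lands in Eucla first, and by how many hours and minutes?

Flight 1 in UTC: 1:00 AM + 9:00 = 10:00 AM on Sep 2.
+9 hours 20 minutes → arrive 7:20 PM UTC on Sep 2.
Flight 2 in UTC: 6:26 AM + 4:00 = 10:26 AM on Sep 2.
+10 hours 30 minutes → arrive 8:56 PM UTC on Sep 2.
Flight 1 lands earlier by 1 hour 36 minutes.

the first, by 1 hour 36 minutes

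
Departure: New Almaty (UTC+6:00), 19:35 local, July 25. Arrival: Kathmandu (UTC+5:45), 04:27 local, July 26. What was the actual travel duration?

Departure in UTC: 19:35 − 6:00 = 13:35 on Jul 25.
Arrival in UTC: 04:27 − 5:45 = 22:42 on Jul 25.
Elapsed = 22:42 − 13:35 = 9 hours 7 minutes.

9 hours 7 minutes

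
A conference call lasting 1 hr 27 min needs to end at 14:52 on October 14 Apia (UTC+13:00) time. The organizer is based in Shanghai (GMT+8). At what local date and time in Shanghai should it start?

Target end time in UTC: 14:52 − 13:00 = 01:52 on Oct 14.
Subtract 1 hour and 27 minutes → start 00:25 UTC on Oct 14.
Shanghai is UTC+8:00: 00:25 + 8:00 = 08:25 on Oct 14.

08:25 on October 14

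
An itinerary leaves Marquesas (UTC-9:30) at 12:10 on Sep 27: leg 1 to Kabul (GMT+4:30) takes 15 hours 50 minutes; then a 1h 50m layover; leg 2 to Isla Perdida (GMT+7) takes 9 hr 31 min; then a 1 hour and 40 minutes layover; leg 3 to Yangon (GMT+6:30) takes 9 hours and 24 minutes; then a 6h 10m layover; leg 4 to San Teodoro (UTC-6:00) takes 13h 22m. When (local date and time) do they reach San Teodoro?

Convert departure to UTC: 12:10 + 9:30 = 21:40 UTC on Sep 27.
Add 15 hours 50 minutes leg 1 → 13:30 UTC (Sep 28).
Add 1 hour 50 minutes layover in Kabul → 15:20 UTC.
Add 9 hours and 31 minutes leg 2 → 00:51 UTC (Sep 29).
Add 1 hour 40 minutes layover in Isla Perdida → 02:31 UTC.
Add 9 hours and 24 minutes leg 3 → 11:55 UTC.
Add 6 hours 10 minutes layover in Yangon → 18:05 UTC.
Add 13 hours and 22 minutes leg 4 → 07:27 UTC (Sep 30).
San Teodoro is UTC−6:00, so local arrival = 07:27 − 6:00 = 01:27 on Sep 30.

01:27 on Sep 30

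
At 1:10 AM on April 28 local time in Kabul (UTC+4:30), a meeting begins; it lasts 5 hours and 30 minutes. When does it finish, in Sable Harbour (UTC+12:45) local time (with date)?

2:55 PM on April 28

Convert start to UTC: 1:10 AM − 4:30 = 8:40 PM UTC on Apr 27.
Add 5 hours and 30 minutes duration → 2:10 AM UTC (Apr 28).
Sable Harbour is UTC+12:45, so local end time = 2:10 AM + 12:45 = 2:55 PM on Apr 28.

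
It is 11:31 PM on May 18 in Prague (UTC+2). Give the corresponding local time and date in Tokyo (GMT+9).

6:31 AM on May 19

In UTC: 11:31 PM − 2:00 = 9:31 PM on May 18.
Tokyo is UTC+9:00: 9:31 PM + 9:00 = 6:31 AM on May 19.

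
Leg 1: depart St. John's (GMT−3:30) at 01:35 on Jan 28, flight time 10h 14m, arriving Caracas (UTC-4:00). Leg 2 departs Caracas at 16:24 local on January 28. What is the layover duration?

Convert departure to UTC: 01:35 + 3:30 = 05:05 UTC on Jan 28.
Add 10 hours and 14 minutes flight time → 15:19 UTC.
Caracas is UTC−4:00, so local arrival = 15:19 − 4:00 = 11:19 on Jan 28.
Layover = 16:24 − 11:19 = 5 hours 5 minutes.

5 hours 5 minutes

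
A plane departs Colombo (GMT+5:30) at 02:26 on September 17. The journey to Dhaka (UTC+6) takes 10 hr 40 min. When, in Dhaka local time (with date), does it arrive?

13:36 on September 17

Convert departure to UTC: 02:26 − 5:30 = 20:56 UTC on Sep 16.
Add 10 hours 40 minutes travel time → 07:36 UTC (Sep 17).
Dhaka is UTC+6:00, so local arrival = 07:36 + 6:00 = 13:36 on Sep 17.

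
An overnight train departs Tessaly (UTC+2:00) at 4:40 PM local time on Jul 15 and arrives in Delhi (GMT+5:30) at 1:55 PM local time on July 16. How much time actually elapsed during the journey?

Departure in UTC: 4:40 PM − 2:00 = 2:40 PM on Jul 15.
Arrival in UTC: 1:55 PM − 5:30 = 8:25 AM on Jul 16.
Elapsed = 8:25 AM − 2:40 PM (+1 day) = 17 hours 45 minutes.

17 hours 45 minutes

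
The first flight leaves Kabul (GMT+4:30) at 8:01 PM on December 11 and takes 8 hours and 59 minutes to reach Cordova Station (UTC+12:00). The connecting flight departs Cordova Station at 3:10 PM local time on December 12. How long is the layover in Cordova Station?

2 hours 40 minutes

Convert departure to UTC: 8:01 PM − 4:30 = 3:31 PM UTC on Dec 11.
Add 8 hours 59 minutes flight time → 12:30 AM UTC (Dec 12).
Cordova Station is UTC+12:00, so local arrival = 12:30 AM + 12:00 = 12:30 PM on Dec 12.
Layover = 3:10 PM − 12:30 PM = 2 hours 40 minutes.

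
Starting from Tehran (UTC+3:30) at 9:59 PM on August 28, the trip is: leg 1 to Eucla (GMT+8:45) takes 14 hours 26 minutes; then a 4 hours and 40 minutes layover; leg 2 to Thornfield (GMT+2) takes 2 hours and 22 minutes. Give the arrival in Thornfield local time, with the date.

Convert departure to UTC: 9:59 PM − 3:30 = 6:29 PM UTC on Aug 28.
Add 14 hours and 26 minutes leg 1 → 8:55 AM UTC (Aug 29).
Add 4 hours 40 minutes layover in Eucla → 1:35 PM UTC.
Add 2 hours 22 minutes leg 2 → 3:57 PM UTC.
Thornfield is UTC+2:00, so local arrival = 3:57 PM + 2:00 = 5:57 PM on Aug 29.

5:57 PM on August 29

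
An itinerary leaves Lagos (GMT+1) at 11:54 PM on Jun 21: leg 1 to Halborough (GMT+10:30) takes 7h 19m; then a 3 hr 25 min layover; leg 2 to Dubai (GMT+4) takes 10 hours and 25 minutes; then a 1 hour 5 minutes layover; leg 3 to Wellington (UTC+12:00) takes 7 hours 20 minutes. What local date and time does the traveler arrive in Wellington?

Convert departure to UTC: 11:54 PM − 1:00 = 10:54 PM UTC on Jun 21.
Add 7 hours 19 minutes leg 1 → 6:13 AM UTC (Jun 22).
Add 3 hours and 25 minutes layover in Halborough → 9:38 AM UTC.
Add 10 hours 25 minutes leg 2 → 8:03 PM UTC.
Add 1 hour 5 minutes layover in Dubai → 9:08 PM UTC.
Add 7 hours and 20 minutes leg 3 → 4:28 AM UTC (Jun 23).
Wellington is UTC+12:00, so local arrival = 4:28 AM + 12:00 = 4:28 PM on Jun 23.

4:28 PM on June 23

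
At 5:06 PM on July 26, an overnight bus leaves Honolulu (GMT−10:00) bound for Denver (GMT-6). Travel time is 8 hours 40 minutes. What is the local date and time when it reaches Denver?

5:46 AM on July 27

Denver is 4:00 ahead of Honolulu.
After 8 hours and 40 minutes it is 1:46 AM (Jul 27) in Honolulu.
Shift by the zone difference: 1:46 AM + 4:00 = 5:46 AM on Jul 27 in Denver.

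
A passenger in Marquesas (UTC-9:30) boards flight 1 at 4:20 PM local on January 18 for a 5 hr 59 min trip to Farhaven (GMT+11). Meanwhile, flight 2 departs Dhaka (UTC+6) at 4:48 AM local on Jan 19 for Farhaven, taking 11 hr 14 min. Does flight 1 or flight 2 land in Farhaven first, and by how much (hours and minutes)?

the first, by 2 hours 13 minutes

Flight 1 in UTC: 4:20 PM + 9:30 = 1:50 AM on Jan 19.
+5 hours 59 minutes → arrive 7:49 AM UTC on Jan 19.
Flight 2 in UTC: 4:48 AM − 6:00 = 10:48 PM on Jan 18.
+11 hours 14 minutes → arrive 10:02 AM UTC on Jan 19.
Flight 1 lands earlier by 2 hours 13 minutes.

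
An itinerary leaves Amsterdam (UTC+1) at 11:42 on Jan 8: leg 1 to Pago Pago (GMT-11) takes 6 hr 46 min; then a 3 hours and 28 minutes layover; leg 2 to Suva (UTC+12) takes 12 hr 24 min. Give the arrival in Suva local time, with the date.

21:20 on January 9

Convert departure to UTC: 11:42 − 1:00 = 10:42 UTC on Jan 8.
Add 6 hours 46 minutes leg 1 → 17:28 UTC.
Add 3 hours and 28 minutes layover in Pago Pago → 20:56 UTC.
Add 12 hours 24 minutes leg 2 → 09:20 UTC (Jan 9).
Suva is UTC+12:00, so local arrival = 09:20 + 12:00 = 21:20 on Jan 9.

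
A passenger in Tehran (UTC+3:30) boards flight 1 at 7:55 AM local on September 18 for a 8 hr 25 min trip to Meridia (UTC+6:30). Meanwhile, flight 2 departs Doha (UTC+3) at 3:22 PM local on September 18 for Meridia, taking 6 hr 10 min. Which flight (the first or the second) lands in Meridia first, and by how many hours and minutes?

the first, by 5 hours 42 minutes

Flight 1 in UTC: 7:55 AM − 3:30 = 4:25 AM on Sep 18.
+8 hours 25 minutes → arrive 12:50 PM UTC on Sep 18.
Flight 2 in UTC: 3:22 PM − 3:00 = 12:22 PM on Sep 18.
+6 hours 10 minutes → arrive 6:32 PM UTC on Sep 18.
Flight 1 lands earlier by 5 hours 42 minutes.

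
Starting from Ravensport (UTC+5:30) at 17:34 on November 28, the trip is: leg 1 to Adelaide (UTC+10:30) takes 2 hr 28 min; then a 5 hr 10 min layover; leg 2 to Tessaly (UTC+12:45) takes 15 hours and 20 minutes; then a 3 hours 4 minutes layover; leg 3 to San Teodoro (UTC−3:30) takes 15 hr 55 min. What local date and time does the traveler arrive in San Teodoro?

02:31 on November 30

Convert departure to UTC: 17:34 − 5:30 = 12:04 UTC on Nov 28.
Add 2 hours 28 minutes leg 1 → 14:32 UTC.
Add 5 hours and 10 minutes layover in Adelaide → 19:42 UTC.
Add 15 hours 20 minutes leg 2 → 11:02 UTC (Nov 29).
Add 3 hours 4 minutes layover in Tessaly → 14:06 UTC.
Add 15 hours and 55 minutes leg 3 → 06:01 UTC (Nov 30).
San Teodoro is UTC−3:30, so local arrival = 06:01 − 3:30 = 02:31 on Nov 30.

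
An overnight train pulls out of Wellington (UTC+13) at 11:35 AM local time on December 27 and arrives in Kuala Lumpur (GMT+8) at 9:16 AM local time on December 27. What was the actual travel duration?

2 hours 41 minutes

Kuala Lumpur is 5:00 behind Wellington.
Clock-face elapsed time (ignoring zones) is −2 hours 19 minutes.
Actual elapsed = −2 hours 19 minutes + 5:00 = 2 hours 41 minutes.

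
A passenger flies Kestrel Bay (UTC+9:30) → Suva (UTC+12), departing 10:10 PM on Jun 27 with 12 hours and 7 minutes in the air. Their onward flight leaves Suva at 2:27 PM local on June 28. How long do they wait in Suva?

1 hour 40 minutes

Convert departure to UTC: 10:10 PM − 9:30 = 12:40 PM UTC on Jun 27.
Add 12 hours 7 minutes flight time → 12:47 AM UTC (Jun 28).
Suva is UTC+12:00, so local arrival = 12:47 AM + 12:00 = 12:47 PM on Jun 28.
Layover = 2:27 PM − 12:47 PM = 1 hour 40 minutes.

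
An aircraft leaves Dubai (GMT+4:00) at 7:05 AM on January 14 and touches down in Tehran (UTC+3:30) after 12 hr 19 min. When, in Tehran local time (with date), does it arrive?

6:54 PM on Jan 14

Convert departure to UTC: 7:05 AM − 4:00 = 3:05 AM UTC on Jan 14.
Add 12 hours and 19 minutes travel time → 3:24 PM UTC.
Tehran is UTC+3:30, so local arrival = 3:24 PM + 3:30 = 6:54 PM on Jan 14.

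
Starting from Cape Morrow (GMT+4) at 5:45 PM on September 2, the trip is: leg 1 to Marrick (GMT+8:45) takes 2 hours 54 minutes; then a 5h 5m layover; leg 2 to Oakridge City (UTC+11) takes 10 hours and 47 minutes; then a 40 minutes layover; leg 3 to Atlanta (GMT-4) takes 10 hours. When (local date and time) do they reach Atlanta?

3:11 PM on September 3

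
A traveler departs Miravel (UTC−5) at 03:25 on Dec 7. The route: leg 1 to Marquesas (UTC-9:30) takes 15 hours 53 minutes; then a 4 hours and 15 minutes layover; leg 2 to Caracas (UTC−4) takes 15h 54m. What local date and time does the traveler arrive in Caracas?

Convert departure to UTC: 03:25 + 5:00 = 08:25 UTC on Dec 7.
Add 15 hours and 53 minutes leg 1 → 00:18 UTC (Dec 8).
Add 4 hours 15 minutes layover in Marquesas → 04:33 UTC.
Add 15 hours 54 minutes leg 2 → 20:27 UTC.
Caracas is UTC−4:00, so local arrival = 20:27 − 4:00 = 16:27 on Dec 8.

16:27 on December 8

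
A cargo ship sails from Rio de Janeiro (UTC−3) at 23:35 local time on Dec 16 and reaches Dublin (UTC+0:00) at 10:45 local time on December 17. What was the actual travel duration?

8 hours 10 minutes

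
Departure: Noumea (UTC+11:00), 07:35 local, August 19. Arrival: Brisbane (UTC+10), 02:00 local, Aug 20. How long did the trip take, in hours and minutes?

Departure in UTC: 07:35 − 11:00 = 20:35 on Aug 18.
Arrival in UTC: 02:00 − 10:00 = 16:00 on Aug 19.
Elapsed = 16:00 − 20:35 (+1 day) = 19 hours 25 minutes.

19 hours 25 minutes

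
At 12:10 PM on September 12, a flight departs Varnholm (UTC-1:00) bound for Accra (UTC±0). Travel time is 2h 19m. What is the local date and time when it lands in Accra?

3:29 PM on September 12

Convert departure to UTC: 12:10 PM + 1:00 = 1:10 PM UTC on Sep 12.
Add 2 hours 19 minutes travel time → 3:29 PM UTC.
Accra is UTC+0, so local arrival is the same: 3:29 PM on Sep 12.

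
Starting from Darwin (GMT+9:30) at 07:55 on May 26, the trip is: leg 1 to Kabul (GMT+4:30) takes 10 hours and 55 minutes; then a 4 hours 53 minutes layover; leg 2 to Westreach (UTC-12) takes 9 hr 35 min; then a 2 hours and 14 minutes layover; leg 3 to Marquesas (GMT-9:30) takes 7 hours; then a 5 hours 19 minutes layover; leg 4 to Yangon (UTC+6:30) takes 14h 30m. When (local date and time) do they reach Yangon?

11:21 on May 28

Convert departure to UTC: 07:55 − 9:30 = 22:25 UTC on May 25.
Add 10 hours 55 minutes leg 1 → 09:20 UTC (May 26).
Add 4 hours and 53 minutes layover in Kabul → 14:13 UTC.
Add 9 hours and 35 minutes leg 2 → 23:48 UTC.
Add 2 hours and 14 minutes layover in Westreach → 02:02 UTC (May 27).
Add 7 hours leg 3 → 09:02 UTC.
Add 5 hours 19 minutes layover in Marquesas → 14:21 UTC.
Add 14 hours 30 minutes leg 4 → 04:51 UTC (May 28).
Yangon is UTC+6:30, so local arrival = 04:51 + 6:30 = 11:21 on May 28.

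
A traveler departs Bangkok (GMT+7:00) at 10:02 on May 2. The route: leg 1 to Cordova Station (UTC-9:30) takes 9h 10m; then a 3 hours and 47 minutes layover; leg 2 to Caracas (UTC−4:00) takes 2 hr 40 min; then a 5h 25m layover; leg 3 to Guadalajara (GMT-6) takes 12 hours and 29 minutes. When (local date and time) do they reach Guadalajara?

06:33 on May 3

Convert departure to UTC: 10:02 − 7:00 = 03:02 UTC on May 2.
Add 9 hours and 10 minutes leg 1 → 12:12 UTC.
Add 3 hours and 47 minutes layover in Cordova Station → 15:59 UTC.
Add 2 hours and 40 minutes leg 2 → 18:39 UTC.
Add 5 hours and 25 minutes layover in Caracas → 00:04 UTC (May 3).
Add 12 hours and 29 minutes leg 3 → 12:33 UTC.
Guadalajara is UTC−6:00, so local arrival = 12:33 − 6:00 = 06:33 on May 3.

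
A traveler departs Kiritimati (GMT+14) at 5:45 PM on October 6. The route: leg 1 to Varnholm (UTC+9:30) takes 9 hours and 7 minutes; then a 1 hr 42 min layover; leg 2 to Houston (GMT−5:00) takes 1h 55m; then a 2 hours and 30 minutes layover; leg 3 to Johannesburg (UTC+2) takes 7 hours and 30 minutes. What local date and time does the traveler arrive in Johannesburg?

4:29 AM on October 7

Convert departure to UTC: 5:45 PM − 14:00 = 3:45 AM UTC on Oct 6.
Add 9 hours and 7 minutes leg 1 → 12:52 PM UTC.
Add 1 hour 42 minutes layover in Varnholm → 2:34 PM UTC.
Add 1 hour and 55 minutes leg 2 → 4:29 PM UTC.
Add 2 hours and 30 minutes layover in Houston → 6:59 PM UTC.
Add 7 hours and 30 minutes leg 3 → 2:29 AM UTC (Oct 7).
Johannesburg is UTC+2:00, so local arrival = 2:29 AM + 2:00 = 4:29 AM on Oct 7.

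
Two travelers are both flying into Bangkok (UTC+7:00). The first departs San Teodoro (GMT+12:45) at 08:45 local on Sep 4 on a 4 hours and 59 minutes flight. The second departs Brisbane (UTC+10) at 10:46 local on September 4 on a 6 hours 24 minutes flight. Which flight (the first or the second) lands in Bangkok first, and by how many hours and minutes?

the first, by 6 hours 11 minutes

Flight 1 in UTC: 08:45 − 12:45 = 20:00 on Sep 3.
+4 hours 59 minutes → arrive 00:59 UTC on Sep 4.
Flight 2 in UTC: 10:46 − 10:00 = 00:46 on Sep 4.
+6 hours 24 minutes → arrive 07:10 UTC on Sep 4.
Flight 1 lands earlier by 6 hours 11 minutes.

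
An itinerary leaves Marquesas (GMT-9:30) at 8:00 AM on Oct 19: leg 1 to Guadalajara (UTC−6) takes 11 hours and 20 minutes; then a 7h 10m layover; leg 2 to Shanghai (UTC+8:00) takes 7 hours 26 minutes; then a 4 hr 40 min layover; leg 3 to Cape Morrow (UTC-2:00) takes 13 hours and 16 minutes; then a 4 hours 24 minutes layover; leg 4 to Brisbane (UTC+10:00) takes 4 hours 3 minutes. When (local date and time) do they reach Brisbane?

7:49 AM on October 22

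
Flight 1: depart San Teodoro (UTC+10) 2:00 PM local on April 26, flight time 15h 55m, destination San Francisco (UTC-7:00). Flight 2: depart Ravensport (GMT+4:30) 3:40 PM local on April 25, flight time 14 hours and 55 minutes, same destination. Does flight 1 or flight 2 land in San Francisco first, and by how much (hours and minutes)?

the second, by 17 hours 50 minutes

Flight 1 in UTC: 2:00 PM − 10:00 = 4:00 AM on Apr 26.
+15 hours 55 minutes → arrive 7:55 PM UTC on Apr 26.
Flight 2 in UTC: 3:40 PM − 4:30 = 11:10 AM on Apr 25.
+14 hours 55 minutes → arrive 2:05 AM UTC on Apr 26.
Flight 2 lands earlier by 17 hours 50 minutes.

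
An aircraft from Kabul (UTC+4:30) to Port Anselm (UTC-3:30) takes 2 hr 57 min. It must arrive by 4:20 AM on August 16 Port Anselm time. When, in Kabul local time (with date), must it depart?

9:23 AM on August 16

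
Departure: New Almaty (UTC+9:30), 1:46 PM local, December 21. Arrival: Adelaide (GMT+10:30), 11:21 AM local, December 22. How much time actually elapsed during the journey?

Adelaide is 1:00 ahead of New Almaty.
Clock-face elapsed time (ignoring zones) is 21 hours 35 minutes.
Actual elapsed = 21 hours 35 minutes − 1:00 = 20 hours 35 minutes.

20 hours 35 minutes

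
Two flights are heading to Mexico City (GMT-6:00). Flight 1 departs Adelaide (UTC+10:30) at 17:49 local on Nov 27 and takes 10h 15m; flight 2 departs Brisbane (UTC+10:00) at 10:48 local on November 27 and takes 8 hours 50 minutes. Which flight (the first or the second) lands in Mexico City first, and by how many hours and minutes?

the second, by 7 hours 56 minutes

Flight 1 in UTC: 17:49 − 10:30 = 07:19 on Nov 27.
+10 hours and 15 minutes → arrive 17:34 UTC on Nov 27.
Flight 2 in UTC: 10:48 − 10:00 = 00:48 on Nov 27.
+8 hours 50 minutes → arrive 09:38 UTC on Nov 27.
Flight 2 lands earlier by 7 hours 56 minutes.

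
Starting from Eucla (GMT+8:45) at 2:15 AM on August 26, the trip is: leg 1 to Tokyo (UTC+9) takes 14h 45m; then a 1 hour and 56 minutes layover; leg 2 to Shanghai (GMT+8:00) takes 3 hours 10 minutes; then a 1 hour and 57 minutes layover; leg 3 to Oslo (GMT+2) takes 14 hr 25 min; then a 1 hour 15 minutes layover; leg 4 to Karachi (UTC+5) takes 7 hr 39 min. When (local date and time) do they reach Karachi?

7:37 PM on Aug 27

Convert departure to UTC: 2:15 AM − 8:45 = 5:30 PM UTC on Aug 25.
Add 14 hours 45 minutes leg 1 → 8:15 AM UTC (Aug 26).
Add 1 hour 56 minutes layover in Tokyo → 10:11 AM UTC.
Add 3 hours and 10 minutes leg 2 → 1:21 PM UTC.
Add 1 hour and 57 minutes layover in Shanghai → 3:18 PM UTC.
Add 14 hours and 25 minutes leg 3 → 5:43 AM UTC (Aug 27).
Add 1 hour 15 minutes layover in Oslo → 6:58 AM UTC.
Add 7 hours and 39 minutes leg 4 → 2:37 PM UTC.
Karachi is UTC+5:00, so local arrival = 2:37 PM + 5:00 = 7:37 PM on Aug 27.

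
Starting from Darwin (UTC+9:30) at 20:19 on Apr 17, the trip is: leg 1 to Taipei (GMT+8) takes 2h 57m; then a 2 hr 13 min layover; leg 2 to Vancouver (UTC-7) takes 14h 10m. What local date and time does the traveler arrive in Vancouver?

23:09 on April 17

Convert departure to UTC: 20:19 − 9:30 = 10:49 UTC on Apr 17.
Add 2 hours 57 minutes leg 1 → 13:46 UTC.
Add 2 hours 13 minutes layover in Taipei → 15:59 UTC.
Add 14 hours 10 minutes leg 2 → 06:09 UTC (Apr 18).
Vancouver is UTC−7:00, so local arrival = 06:09 − 7:00 = 23:09 on Apr 17.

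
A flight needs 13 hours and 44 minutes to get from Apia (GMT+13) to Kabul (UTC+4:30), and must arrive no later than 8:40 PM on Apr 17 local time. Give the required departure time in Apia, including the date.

3:26 PM on Apr 17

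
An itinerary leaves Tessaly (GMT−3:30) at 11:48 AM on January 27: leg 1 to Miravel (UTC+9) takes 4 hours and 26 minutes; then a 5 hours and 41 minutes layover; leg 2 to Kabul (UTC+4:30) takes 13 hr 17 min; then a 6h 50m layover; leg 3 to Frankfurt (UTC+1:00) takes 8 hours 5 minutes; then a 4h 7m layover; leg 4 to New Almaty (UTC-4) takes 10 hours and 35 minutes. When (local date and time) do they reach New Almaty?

Convert departure to UTC: 11:48 AM + 3:30 = 3:18 PM UTC on Jan 27.
Add 4 hours 26 minutes leg 1 → 7:44 PM UTC.
Add 5 hours 41 minutes layover in Miravel → 1:25 AM UTC (Jan 28).
Add 13 hours 17 minutes leg 2 → 2:42 PM UTC.
Add 6 hours 50 minutes layover in Kabul → 9:32 PM UTC.
Add 8 hours and 5 minutes leg 3 → 5:37 AM UTC (Jan 29).
Add 4 hours 7 minutes layover in Frankfurt → 9:44 AM UTC.
Add 10 hours and 35 minutes leg 4 → 8:19 PM UTC.
New Almaty is UTC−4:00, so local arrival = 8:19 PM − 4:00 = 4:19 PM on Jan 29.

4:19 PM on January 29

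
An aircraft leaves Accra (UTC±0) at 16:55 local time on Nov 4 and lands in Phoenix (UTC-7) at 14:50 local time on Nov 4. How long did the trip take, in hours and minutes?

4 hours 55 minutes

Departure is already UTC: 16:55 on Nov 4.
Arrival in UTC: 14:50 + 7:00 = 21:50 on Nov 4.
Elapsed = 21:50 − 16:55 = 4 hours 55 minutes.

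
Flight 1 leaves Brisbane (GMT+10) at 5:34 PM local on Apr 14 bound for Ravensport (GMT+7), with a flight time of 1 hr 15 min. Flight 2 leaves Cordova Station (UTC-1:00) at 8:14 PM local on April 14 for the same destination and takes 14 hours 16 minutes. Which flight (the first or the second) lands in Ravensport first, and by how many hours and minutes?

the first, by 26 hours 41 minutes

Flight 1 in UTC: 5:34 PM − 10:00 = 7:34 AM on Apr 14.
+1 hour and 15 minutes → arrive 8:49 AM UTC on Apr 14.
Flight 2 in UTC: 8:14 PM + 1:00 = 9:14 PM on Apr 14.
+14 hours 16 minutes → arrive 11:30 AM UTC on Apr 15.
Flight 1 lands earlier by 26 hours 41 minutes.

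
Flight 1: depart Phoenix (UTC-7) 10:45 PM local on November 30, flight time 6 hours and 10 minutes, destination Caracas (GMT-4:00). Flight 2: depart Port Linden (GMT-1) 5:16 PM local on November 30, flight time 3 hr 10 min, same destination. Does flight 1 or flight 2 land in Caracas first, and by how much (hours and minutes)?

Flight 1 in UTC: 10:45 PM + 7:00 = 5:45 AM on Dec 1.
+6 hours 10 minutes → arrive 11:55 AM UTC on Dec 1.
Flight 2 in UTC: 5:16 PM + 1:00 = 6:16 PM on Nov 30.
+3 hours 10 minutes → arrive 9:26 PM UTC on Nov 30.
Flight 2 lands earlier by 14 hours 29 minutes.

the second, by 14 hours 29 minutes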